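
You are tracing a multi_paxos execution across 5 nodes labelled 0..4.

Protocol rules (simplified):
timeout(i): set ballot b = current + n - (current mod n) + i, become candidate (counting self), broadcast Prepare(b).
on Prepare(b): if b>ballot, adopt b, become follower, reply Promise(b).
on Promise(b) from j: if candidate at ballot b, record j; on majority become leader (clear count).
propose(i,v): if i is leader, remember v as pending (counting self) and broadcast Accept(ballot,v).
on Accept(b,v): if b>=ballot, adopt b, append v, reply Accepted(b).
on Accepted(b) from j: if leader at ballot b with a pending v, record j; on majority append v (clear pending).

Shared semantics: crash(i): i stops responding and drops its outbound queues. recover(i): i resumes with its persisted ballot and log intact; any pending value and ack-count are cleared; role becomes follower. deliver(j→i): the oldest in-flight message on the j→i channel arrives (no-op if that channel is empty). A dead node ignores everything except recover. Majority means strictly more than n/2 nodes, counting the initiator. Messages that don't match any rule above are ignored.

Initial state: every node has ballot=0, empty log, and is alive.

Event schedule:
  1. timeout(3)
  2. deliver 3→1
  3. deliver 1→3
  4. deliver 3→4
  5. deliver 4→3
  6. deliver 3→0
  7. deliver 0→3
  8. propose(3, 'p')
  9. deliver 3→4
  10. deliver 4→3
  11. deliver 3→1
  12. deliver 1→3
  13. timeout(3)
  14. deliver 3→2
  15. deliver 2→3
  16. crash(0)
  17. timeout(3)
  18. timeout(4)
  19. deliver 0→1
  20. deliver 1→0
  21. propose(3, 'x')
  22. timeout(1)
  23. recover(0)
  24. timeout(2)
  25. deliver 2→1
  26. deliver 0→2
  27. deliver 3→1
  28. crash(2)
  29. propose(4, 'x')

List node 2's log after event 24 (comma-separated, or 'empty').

step 1 timeout(3): 3={cand,b=8,log=-}
step 2 deliver 3→1: 1={foll,b=8,log=-}
step 3 deliver 1→3: —
step 4 deliver 3→4: 4={foll,b=8,log=-}
step 5 deliver 4→3: 3={lead,b=8,log=-}
step 6 deliver 3→0: 0={foll,b=8,log=-}
step 7 deliver 0→3: —
step 8 propose(3,'p'): —
step 9 deliver 3→4: 4={foll,b=8,log=p}
step 10 deliver 4→3: —
step 11 deliver 3→1: 1={foll,b=8,log=p}
step 12 deliver 1→3: 3={lead,b=8,log=p}
step 13 timeout(3): 3={cand,b=13,log=p}
step 14 deliver 3→2: 2={foll,b=8,log=-}
step 15 deliver 2→3: —
step 16 crash(0): 0={✗foll,b=8,log=-}
step 17 timeout(3): 3={cand,b=18,log=p}
step 18 timeout(4): 4={cand,b=14,log=p}
step 19 deliver 0→1: —
step 20 deliver 1→0: —
step 21 propose(3,'x'): —
step 22 timeout(1): 1={cand,b=11,log=p}
step 23 recover(0): 0={foll,b=8,log=-}
step 24 timeout(2): 2={cand,b=12,log=-}

empty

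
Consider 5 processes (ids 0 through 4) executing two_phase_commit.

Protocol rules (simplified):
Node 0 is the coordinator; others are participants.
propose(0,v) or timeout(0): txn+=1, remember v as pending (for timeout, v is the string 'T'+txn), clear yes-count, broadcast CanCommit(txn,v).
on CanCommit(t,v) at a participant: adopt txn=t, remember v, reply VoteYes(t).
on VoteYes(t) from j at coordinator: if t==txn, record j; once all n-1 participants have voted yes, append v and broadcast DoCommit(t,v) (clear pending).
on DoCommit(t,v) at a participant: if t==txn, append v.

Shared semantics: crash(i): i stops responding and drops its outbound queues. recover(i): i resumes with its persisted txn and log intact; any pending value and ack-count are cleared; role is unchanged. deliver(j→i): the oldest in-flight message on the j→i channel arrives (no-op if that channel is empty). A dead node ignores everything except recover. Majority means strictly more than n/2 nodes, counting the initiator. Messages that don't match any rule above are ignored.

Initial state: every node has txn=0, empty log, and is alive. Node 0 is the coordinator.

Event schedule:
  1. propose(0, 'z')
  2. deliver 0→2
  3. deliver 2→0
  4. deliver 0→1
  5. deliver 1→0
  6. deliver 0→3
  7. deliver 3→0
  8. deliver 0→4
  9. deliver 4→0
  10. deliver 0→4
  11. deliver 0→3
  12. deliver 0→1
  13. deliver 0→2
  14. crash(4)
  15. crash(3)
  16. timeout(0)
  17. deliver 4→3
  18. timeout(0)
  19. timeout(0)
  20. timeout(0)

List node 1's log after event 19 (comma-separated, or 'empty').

1. propose(0,'z'):  <0:coor t1 ->
2. deliver 0→2:  <2:part t1 ->
3. deliver 2→0:  nop
4. deliver 0→1:  <1:part t1 ->
5. deliver 1→0:  nop
6. deliver 0→3:  <3:part t1 ->
7. deliver 3→0:  nop
8. deliver 0→4:  <4:part t1 ->
9. deliver 4→0:  <0:coor t1 z>
10. deliver 0→4:  <4:part t1 z>
11. deliver 0→3:  <3:part t1 z>
12. deliver 0→1:  <1:part t1 z>
13. deliver 0→2:  <2:part t1 z>
14. crash(4):  <4:✗part t1 z>
15. crash(3):  <3:✗part t1 z>
16. timeout(0):  <0:coor t2 z>
17. deliver 4→3:  nop
18. timeout(0):  <0:coor t3 z>
19. timeout(0):  <0:coor t4 z>

z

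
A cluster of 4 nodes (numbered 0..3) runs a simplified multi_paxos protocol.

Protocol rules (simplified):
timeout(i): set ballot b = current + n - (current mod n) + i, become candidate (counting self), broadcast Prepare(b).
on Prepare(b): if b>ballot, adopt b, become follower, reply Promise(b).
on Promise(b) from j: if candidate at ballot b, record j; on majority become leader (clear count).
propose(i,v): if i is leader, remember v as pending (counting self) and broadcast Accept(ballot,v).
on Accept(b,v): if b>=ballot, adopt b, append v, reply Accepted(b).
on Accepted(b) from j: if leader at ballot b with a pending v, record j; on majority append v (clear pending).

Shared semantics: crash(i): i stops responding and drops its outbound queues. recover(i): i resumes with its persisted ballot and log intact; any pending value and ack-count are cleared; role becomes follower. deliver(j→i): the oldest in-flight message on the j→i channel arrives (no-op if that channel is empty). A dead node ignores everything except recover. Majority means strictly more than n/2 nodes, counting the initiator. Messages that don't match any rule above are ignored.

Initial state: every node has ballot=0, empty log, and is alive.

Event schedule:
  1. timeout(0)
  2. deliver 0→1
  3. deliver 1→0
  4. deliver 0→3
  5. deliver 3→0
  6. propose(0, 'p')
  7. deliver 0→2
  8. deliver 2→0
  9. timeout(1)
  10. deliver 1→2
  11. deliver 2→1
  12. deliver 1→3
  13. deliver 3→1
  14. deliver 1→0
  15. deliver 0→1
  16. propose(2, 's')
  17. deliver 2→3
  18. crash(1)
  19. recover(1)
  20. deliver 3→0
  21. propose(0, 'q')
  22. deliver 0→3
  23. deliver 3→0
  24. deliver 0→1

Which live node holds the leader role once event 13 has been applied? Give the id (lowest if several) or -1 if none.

after 1 — timeout(0): n0:cand/b4/[-]
after 2 — deliver 0→1: n1:foll/b4/[-]
after 3 — deliver 1→0: ·
after 4 — deliver 0→3: n3:foll/b4/[-]
after 5 — deliver 3→0: n0:lead/b4/[-]
after 6 — propose(0,'p'): ·
after 7 — deliver 0→2: n2:foll/b4/[-]
after 8 — deliver 2→0: ·
after 9 — timeout(1): n1:cand/b9/[-]
after 10 — deliver 1→2: n2:foll/b9/[-]
after 11 — deliver 2→1: ·
after 12 — deliver 1→3: n3:foll/b9/[-]
after 13 — deliver 3→1: n1:lead/b9/[-]

0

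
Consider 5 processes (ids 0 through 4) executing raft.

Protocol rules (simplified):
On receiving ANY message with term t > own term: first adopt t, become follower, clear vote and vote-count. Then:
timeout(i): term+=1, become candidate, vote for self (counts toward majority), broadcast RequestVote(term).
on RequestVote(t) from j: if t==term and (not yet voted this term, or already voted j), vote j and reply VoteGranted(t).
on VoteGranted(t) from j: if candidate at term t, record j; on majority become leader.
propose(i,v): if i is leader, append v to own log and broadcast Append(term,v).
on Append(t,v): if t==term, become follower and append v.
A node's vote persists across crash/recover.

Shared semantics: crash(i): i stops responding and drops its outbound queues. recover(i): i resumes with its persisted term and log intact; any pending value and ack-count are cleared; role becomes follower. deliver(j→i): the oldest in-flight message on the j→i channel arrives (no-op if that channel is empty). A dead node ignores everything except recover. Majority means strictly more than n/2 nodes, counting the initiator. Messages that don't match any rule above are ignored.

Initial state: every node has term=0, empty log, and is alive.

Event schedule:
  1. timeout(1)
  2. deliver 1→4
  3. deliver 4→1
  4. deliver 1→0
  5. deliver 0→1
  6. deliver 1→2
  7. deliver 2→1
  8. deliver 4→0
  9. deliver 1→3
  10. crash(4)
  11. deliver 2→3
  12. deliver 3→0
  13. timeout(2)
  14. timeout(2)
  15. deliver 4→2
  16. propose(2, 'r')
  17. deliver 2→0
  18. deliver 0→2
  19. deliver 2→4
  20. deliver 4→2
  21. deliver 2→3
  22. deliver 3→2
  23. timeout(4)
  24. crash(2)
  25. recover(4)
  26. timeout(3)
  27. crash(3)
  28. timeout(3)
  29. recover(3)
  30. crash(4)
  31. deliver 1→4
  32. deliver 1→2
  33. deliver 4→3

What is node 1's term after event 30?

step 1 timeout(1): 1={cand,t=1,log=-}
step 2 deliver 1→4: 4={foll,t=1,log=-}
step 3 deliver 4→1: —
step 4 deliver 1→0: 0={foll,t=1,log=-}
step 5 deliver 0→1: 1={lead,t=1,log=-}
step 6 deliver 1→2: 2={foll,t=1,log=-}
step 7 deliver 2→1: —
step 8 deliver 4→0: —
step 9 deliver 1→3: 3={foll,t=1,log=-}
step 10 crash(4): 4={✗foll,t=1,log=-}
step 11 deliver 2→3: —
step 12 deliver 3→0: —
step 13 timeout(2): 2={cand,t=2,log=-}
step 14 timeout(2): 2={cand,t=3,log=-}
step 15 deliver 4→2: —
step 16 propose(2,'r'): —
step 17 deliver 2→0: 0={foll,t=2,log=-}
step 18 deliver 0→2: —
step 19 deliver 2→4: —
step 20 deliver 4→2: —
step 21 deliver 2→3: 3={foll,t=2,log=-}
step 22 deliver 3→2: —
step 23 timeout(4): —
step 24 crash(2): 2={✗cand,t=3,log=-}
step 25 recover(4): 4={foll,t=1,log=-}
step 26 timeout(3): 3={cand,t=3,log=-}
step 27 crash(3): 3={✗cand,t=3,log=-}
step 28 timeout(3): —
step 29 recover(3): 3={foll,t=3,log=-}
step 30 crash(4): 4={✗foll,t=1,log=-}

1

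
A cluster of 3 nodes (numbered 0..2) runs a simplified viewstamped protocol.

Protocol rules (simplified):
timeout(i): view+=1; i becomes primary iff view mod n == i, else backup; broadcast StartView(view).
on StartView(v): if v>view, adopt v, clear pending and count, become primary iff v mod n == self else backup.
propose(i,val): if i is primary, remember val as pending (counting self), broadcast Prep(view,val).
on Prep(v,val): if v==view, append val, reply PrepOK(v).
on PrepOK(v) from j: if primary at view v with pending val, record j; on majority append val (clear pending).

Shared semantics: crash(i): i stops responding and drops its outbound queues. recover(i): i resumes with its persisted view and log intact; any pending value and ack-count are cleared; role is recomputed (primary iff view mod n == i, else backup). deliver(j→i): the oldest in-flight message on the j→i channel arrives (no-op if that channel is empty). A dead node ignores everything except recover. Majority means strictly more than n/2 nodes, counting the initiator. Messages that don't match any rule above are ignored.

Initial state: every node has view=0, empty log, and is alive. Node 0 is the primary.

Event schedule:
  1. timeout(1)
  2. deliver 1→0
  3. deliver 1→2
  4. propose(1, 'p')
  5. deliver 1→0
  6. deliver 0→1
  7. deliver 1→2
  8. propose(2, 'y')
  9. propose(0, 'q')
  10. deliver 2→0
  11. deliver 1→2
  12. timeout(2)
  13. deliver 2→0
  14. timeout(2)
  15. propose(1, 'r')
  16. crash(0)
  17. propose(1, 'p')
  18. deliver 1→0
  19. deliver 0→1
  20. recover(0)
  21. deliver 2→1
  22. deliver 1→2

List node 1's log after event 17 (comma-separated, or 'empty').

p

after 1 — timeout(1): n1:prim/v1/[-]
after 2 — deliver 1→0: n0:back/v1/[-]
after 3 — deliver 1→2: n2:back/v1/[-]
after 4 — propose(1,'p'): ·
after 5 — deliver 1→0: n0:back/v1/[p]
after 6 — deliver 0→1: n1:prim/v1/[p]
after 7 — deliver 1→2: n2:back/v1/[p]
after 8 — propose(2,'y'): ·
after 9 — propose(0,'q'): ·
after 10 — deliver 2→0: ·
after 11 — deliver 1→2: ·
after 12 — timeout(2): n2:prim/v2/[p]
after 13 — deliver 2→0: n0:back/v2/[p]
after 14 — timeout(2): n2:back/v3/[p]
after 15 — propose(1,'r'): ·
after 16 — crash(0): n0:✗back/v2/[p]
after 17 — propose(1,'p'): ·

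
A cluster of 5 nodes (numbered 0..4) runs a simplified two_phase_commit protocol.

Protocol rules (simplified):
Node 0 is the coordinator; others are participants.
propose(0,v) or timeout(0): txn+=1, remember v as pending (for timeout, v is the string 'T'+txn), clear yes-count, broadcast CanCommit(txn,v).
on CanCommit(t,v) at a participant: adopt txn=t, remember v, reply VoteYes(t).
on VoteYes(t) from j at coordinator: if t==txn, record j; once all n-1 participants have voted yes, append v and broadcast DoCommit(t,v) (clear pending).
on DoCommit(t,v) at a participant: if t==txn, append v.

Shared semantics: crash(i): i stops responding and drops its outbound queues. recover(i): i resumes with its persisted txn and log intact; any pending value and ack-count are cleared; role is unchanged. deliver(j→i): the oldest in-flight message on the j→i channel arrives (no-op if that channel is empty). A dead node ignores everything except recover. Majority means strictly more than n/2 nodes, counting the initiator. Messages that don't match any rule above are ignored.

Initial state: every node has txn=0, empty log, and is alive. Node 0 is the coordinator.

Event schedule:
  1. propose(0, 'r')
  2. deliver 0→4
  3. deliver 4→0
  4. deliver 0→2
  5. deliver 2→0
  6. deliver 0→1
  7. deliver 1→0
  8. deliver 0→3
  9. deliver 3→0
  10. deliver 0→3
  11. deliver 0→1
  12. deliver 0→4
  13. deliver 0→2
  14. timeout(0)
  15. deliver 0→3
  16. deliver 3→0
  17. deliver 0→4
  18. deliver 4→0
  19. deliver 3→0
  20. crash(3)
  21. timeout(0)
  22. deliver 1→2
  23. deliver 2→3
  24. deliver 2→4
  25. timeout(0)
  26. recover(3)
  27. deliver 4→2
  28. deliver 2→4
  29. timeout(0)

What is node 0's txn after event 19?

after 1 — propose(0,'r'): n0:coor/t1/[-]
after 2 — deliver 0→4: n4:part/t1/[-]
after 3 — deliver 4→0: ·
after 4 — deliver 0→2: n2:part/t1/[-]
after 5 — deliver 2→0: ·
after 6 — deliver 0→1: n1:part/t1/[-]
after 7 — deliver 1→0: ·
after 8 — deliver 0→3: n3:part/t1/[-]
after 9 — deliver 3→0: n0:coor/t1/[r]
after 10 — deliver 0→3: n3:part/t1/[r]
after 11 — deliver 0→1: n1:part/t1/[r]
after 12 — deliver 0→4: n4:part/t1/[r]
after 13 — deliver 0→2: n2:part/t1/[r]
after 14 — timeout(0): n0:coor/t2/[r]
after 15 — deliver 0→3: n3:part/t2/[r]
after 16 — deliver 3→0: ·
after 17 — deliver 0→4: n4:part/t2/[r]
after 18 — deliver 4→0: ·
after 19 — deliver 3→0: ·

2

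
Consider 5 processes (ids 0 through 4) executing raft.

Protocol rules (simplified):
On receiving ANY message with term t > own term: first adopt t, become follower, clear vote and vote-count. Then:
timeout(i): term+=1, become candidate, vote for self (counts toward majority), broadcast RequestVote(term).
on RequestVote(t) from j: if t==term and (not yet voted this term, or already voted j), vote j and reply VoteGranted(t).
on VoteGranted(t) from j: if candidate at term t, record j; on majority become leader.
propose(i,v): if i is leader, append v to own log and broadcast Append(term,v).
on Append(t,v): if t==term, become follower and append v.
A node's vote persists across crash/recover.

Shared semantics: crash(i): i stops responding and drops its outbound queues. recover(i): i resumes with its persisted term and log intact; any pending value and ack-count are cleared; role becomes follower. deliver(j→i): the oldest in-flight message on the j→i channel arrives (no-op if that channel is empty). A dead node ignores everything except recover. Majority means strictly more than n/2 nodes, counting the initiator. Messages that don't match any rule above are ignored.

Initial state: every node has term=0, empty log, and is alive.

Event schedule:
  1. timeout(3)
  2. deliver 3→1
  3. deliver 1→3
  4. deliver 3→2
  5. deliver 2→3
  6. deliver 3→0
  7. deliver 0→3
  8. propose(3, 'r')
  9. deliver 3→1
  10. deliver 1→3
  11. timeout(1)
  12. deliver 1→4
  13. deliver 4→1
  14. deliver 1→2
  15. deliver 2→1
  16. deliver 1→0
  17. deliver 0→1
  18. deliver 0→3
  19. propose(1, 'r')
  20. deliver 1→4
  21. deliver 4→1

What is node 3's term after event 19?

1

e1 timeout(3): 3[cand,t=1,-]
e2 deliver 3→1: 1[foll,t=1,-]
e3 deliver 1→3: ·
e4 deliver 3→2: 2[foll,t=1,-]
e5 deliver 2→3: 3[lead,t=1,-]
e6 deliver 3→0: 0[foll,t=1,-]
e7 deliver 0→3: ·
e8 propose(3,'r'): 3[lead,t=1,r]
e9 deliver 3→1: 1[foll,t=1,r]
e10 deliver 1→3: ·
e11 timeout(1): 1[cand,t=2,r]
e12 deliver 1→4: 4[foll,t=2,-]
e13 deliver 4→1: ·
e14 deliver 1→2: 2[foll,t=2,-]
e15 deliver 2→1: 1[lead,t=2,r]
e16 deliver 1→0: 0[foll,t=2,-]
e17 deliver 0→1: ·
e18 deliver 0→3: ·
e19 propose(1,'r'): 1[lead,t=2,r,r]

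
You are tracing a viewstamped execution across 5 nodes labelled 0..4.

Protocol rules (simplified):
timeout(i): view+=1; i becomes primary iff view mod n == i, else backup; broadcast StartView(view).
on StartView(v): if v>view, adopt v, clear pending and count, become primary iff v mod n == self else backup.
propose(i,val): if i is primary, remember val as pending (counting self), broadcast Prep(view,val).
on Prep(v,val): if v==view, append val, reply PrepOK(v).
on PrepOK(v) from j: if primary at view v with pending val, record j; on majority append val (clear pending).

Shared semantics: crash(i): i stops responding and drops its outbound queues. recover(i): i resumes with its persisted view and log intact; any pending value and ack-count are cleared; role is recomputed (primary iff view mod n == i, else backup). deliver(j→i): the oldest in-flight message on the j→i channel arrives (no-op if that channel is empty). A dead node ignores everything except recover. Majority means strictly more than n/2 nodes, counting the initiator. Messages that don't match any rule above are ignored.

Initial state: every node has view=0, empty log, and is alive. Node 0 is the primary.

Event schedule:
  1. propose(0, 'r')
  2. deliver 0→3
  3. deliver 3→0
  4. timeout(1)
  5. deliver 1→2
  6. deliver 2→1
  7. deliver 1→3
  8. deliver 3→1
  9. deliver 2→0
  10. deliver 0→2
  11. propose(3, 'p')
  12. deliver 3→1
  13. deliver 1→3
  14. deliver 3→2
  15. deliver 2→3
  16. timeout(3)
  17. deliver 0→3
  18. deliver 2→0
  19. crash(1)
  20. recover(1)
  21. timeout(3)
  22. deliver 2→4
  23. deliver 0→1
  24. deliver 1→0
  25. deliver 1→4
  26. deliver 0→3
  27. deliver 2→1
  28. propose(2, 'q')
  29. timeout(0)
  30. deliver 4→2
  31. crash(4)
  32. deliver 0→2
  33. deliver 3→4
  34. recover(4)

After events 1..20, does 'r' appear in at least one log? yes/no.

step 1 propose(0,'r'): —
step 2 deliver 0→3: 3={back,v=0,log=r}
step 3 deliver 3→0: —
step 4 timeout(1): 1={prim,v=1,log=-}
step 5 deliver 1→2: 2={back,v=1,log=-}
step 6 deliver 2→1: —
step 7 deliver 1→3: 3={back,v=1,log=r}
step 8 deliver 3→1: —
step 9 deliver 2→0: —
step 10 deliver 0→2: —
step 11 propose(3,'p'): —
step 12 deliver 3→1: —
step 13 deliver 1→3: —
step 14 deliver 3→2: —
step 15 deliver 2→3: —
step 16 timeout(3): 3={back,v=2,log=r}
step 17 deliver 0→3: —
step 18 deliver 2→0: —
step 19 crash(1): 1={✗prim,v=1,log=-}
step 20 recover(1): 1={prim,v=1,log=-}

yes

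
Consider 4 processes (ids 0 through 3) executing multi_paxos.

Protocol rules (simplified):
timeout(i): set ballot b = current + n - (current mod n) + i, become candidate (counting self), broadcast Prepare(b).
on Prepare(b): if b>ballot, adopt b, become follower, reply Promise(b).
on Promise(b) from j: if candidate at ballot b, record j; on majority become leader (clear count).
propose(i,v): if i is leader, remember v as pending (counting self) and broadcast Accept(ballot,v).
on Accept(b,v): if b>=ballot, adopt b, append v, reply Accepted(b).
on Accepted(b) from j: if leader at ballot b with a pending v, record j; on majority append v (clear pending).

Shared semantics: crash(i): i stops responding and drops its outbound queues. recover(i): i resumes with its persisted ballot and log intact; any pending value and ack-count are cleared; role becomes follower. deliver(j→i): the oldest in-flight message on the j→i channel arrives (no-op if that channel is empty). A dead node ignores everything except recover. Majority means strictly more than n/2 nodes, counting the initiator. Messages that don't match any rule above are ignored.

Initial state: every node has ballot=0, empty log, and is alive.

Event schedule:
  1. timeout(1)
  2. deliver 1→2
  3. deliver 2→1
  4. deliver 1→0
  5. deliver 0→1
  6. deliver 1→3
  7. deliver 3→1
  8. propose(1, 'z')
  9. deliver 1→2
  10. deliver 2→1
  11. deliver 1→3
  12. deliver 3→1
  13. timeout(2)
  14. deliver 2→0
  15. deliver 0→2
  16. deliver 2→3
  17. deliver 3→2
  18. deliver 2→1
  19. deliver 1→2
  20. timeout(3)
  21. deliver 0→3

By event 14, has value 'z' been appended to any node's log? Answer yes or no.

yes

[1] timeout(1) → N1(cand b5 [-])
[2] deliver 1→2 → N2(foll b5 [-])
[3] deliver 2→1 → ∅
[4] deliver 1→0 → N0(foll b5 [-])
[5] deliver 0→1 → N1(lead b5 [-])
[6] deliver 1→3 → N3(foll b5 [-])
[7] deliver 3→1 → ∅
[8] propose(1,'z') → ∅
[9] deliver 1→2 → N2(foll b5 [z])
[10] deliver 2→1 → ∅
[11] deliver 1→3 → N3(foll b5 [z])
[12] deliver 3→1 → N1(lead b5 [z])
[13] timeout(2) → N2(cand b10 [z])
[14] deliver 2→0 → N0(foll b10 [-])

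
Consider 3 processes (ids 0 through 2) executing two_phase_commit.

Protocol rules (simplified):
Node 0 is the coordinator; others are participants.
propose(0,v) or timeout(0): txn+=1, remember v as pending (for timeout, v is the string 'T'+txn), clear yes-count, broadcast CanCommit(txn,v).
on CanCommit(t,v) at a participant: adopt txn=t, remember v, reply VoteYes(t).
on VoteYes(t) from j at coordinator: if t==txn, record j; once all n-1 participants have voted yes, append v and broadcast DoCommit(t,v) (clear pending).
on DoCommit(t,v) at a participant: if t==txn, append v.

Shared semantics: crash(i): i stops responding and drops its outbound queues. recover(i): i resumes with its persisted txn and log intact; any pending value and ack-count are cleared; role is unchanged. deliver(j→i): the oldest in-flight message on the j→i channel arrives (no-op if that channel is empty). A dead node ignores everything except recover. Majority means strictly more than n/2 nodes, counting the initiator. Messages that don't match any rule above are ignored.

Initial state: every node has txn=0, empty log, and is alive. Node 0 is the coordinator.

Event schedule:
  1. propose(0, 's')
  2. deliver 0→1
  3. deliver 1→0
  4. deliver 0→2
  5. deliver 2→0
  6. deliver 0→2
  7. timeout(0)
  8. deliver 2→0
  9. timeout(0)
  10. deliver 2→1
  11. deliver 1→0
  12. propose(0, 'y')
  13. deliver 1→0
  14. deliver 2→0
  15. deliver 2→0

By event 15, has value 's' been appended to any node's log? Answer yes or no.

e1 propose(0,'s'): 0[coor,t=1,-]
e2 deliver 0→1: 1[part,t=1,-]
e3 deliver 1→0: ·
e4 deliver 0→2: 2[part,t=1,-]
e5 deliver 2→0: 0[coor,t=1,s]
e6 deliver 0→2: 2[part,t=1,s]
e7 timeout(0): 0[coor,t=2,s]
e8 deliver 2→0: ·
e9 timeout(0): 0[coor,t=3,s]
e10 deliver 2→1: ·
e11 deliver 1→0: ·
e12 propose(0,'y'): 0[coor,t=4,s]
e13 deliver 1→0: ·
e14 deliver 2→0: ·
e15 deliver 2→0: ·

yes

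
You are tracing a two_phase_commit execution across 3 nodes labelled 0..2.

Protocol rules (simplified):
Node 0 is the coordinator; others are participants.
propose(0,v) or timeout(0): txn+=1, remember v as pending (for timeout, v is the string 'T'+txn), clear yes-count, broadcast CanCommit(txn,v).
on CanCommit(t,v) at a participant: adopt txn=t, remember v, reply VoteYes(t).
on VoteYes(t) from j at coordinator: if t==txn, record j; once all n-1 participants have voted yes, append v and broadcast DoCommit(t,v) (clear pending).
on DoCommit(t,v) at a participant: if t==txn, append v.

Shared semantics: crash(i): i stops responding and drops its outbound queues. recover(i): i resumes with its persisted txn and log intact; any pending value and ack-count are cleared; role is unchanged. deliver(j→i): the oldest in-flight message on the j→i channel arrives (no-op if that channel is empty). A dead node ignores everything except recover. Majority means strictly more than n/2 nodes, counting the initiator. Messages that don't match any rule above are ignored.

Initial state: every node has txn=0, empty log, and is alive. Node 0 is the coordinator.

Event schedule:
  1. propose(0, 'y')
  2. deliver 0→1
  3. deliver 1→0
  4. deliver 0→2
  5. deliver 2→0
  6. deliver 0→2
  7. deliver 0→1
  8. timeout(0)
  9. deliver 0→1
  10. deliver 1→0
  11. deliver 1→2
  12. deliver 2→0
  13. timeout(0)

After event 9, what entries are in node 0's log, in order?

e1 propose(0,'y'): 0[coor,t=1,-]
e2 deliver 0→1: 1[part,t=1,-]
e3 deliver 1→0: ·
e4 deliver 0→2: 2[part,t=1,-]
e5 deliver 2→0: 0[coor,t=1,y]
e6 deliver 0→2: 2[part,t=1,y]
e7 deliver 0→1: 1[part,t=1,y]
e8 timeout(0): 0[coor,t=2,y]
e9 deliver 0→1: 1[part,t=2,y]

y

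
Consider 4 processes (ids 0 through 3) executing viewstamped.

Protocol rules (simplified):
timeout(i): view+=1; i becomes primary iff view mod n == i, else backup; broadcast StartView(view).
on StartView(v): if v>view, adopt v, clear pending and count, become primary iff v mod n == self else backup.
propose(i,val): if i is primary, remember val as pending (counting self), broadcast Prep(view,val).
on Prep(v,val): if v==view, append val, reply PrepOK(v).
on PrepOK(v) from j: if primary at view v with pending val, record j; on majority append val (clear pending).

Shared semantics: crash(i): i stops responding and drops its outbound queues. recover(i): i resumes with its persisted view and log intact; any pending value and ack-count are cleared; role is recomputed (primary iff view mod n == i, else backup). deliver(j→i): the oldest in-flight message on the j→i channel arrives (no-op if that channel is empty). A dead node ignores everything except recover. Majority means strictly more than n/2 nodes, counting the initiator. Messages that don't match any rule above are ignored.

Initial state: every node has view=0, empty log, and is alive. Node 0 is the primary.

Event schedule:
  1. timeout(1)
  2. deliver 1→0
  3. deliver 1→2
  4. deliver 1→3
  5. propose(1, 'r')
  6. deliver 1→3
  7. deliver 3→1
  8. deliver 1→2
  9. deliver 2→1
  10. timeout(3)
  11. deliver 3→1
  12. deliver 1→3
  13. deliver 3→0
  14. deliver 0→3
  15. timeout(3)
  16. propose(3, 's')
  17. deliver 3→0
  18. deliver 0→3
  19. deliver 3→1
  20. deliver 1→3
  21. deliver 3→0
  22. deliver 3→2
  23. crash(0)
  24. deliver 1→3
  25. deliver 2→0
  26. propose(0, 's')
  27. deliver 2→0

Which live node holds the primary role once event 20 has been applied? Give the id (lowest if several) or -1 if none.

e1 timeout(1): 1[prim,v=1,-]
e2 deliver 1→0: 0[back,v=1,-]
e3 deliver 1→2: 2[back,v=1,-]
e4 deliver 1→3: 3[back,v=1,-]
e5 propose(1,'r'): ·
e6 deliver 1→3: 3[back,v=1,r]
e7 deliver 3→1: ·
e8 deliver 1→2: 2[back,v=1,r]
e9 deliver 2→1: 1[prim,v=1,r]
e10 timeout(3): 3[back,v=2,r]
e11 deliver 3→1: 1[back,v=2,r]
e12 deliver 1→3: ·
e13 deliver 3→0: 0[back,v=2,-]
e14 deliver 0→3: ·
e15 timeout(3): 3[prim,v=3,r]
e16 propose(3,'s'): ·
e17 deliver 3→0: 0[back,v=3,-]
e18 deliver 0→3: ·
e19 deliver 3→1: 1[back,v=3,r]
e20 deliver 1→3: ·

3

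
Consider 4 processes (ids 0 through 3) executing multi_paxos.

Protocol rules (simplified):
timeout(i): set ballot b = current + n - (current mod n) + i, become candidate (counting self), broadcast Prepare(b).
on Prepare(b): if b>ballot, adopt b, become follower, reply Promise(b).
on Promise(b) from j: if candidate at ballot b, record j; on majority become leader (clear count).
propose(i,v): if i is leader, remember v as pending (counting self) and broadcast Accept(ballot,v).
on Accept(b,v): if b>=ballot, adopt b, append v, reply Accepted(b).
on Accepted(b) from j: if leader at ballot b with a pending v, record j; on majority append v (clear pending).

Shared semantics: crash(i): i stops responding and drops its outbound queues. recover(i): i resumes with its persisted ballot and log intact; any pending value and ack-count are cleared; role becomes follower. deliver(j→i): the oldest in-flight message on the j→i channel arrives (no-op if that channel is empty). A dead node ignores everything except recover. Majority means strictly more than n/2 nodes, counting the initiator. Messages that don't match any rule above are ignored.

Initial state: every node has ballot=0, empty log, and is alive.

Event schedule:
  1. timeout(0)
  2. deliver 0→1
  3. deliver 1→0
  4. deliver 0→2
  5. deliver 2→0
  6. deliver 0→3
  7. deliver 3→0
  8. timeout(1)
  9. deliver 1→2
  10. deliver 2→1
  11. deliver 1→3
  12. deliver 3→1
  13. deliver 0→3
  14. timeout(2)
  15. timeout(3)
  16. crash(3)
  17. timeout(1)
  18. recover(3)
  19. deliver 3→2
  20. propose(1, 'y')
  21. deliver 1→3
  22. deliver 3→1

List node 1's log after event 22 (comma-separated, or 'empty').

after 1 — timeout(0): n0:cand/b4/[-]
after 2 — deliver 0→1: n1:foll/b4/[-]
after 3 — deliver 1→0: ·
after 4 — deliver 0→2: n2:foll/b4/[-]
after 5 — deliver 2→0: n0:lead/b4/[-]
after 6 — deliver 0→3: n3:foll/b4/[-]
after 7 — deliver 3→0: ·
after 8 — timeout(1): n1:cand/b9/[-]
after 9 — deliver 1→2: n2:foll/b9/[-]
after 10 — deliver 2→1: ·
after 11 — deliver 1→3: n3:foll/b9/[-]
after 12 — deliver 3→1: n1:lead/b9/[-]
after 13 — deliver 0→3: ·
after 14 — timeout(2): n2:cand/b14/[-]
after 15 — timeout(3): n3:cand/b15/[-]
after 16 — crash(3): n3:✗cand/b15/[-]
after 17 — timeout(1): n1:cand/b13/[-]
after 18 — recover(3): n3:foll/b15/[-]
after 19 — deliver 3→2: ·
after 20 — propose(1,'y'): ·
after 21 — deliver 1→3: ·
after 22 — deliver 3→1: ·

empty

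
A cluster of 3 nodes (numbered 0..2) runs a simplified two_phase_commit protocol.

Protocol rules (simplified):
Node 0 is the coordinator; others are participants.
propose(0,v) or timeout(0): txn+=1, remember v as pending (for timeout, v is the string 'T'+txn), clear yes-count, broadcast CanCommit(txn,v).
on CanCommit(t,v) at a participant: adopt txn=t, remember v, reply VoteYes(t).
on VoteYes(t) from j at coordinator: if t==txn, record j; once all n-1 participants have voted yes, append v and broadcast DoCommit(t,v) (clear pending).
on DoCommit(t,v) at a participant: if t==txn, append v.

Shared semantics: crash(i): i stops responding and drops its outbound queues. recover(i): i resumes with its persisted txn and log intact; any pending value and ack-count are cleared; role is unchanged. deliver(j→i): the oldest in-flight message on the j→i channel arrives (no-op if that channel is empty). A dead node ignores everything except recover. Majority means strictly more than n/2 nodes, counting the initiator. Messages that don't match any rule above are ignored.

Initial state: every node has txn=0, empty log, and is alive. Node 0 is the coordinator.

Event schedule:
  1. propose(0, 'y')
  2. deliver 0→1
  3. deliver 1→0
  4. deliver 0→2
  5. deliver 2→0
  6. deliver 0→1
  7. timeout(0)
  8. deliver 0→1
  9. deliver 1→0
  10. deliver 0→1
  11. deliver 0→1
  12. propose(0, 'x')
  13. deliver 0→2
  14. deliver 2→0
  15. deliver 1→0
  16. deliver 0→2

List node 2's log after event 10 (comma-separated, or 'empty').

after 1 — propose(0,'y'): n0:coor/t1/[-]
after 2 — deliver 0→1: n1:part/t1/[-]
after 3 — deliver 1→0: ·
after 4 — deliver 0→2: n2:part/t1/[-]
after 5 — deliver 2→0: n0:coor/t1/[y]
after 6 — deliver 0→1: n1:part/t1/[y]
after 7 — timeout(0): n0:coor/t2/[y]
after 8 — deliver 0→1: n1:part/t2/[y]
after 9 — deliver 1→0: ·
after 10 — deliver 0→1: ·

empty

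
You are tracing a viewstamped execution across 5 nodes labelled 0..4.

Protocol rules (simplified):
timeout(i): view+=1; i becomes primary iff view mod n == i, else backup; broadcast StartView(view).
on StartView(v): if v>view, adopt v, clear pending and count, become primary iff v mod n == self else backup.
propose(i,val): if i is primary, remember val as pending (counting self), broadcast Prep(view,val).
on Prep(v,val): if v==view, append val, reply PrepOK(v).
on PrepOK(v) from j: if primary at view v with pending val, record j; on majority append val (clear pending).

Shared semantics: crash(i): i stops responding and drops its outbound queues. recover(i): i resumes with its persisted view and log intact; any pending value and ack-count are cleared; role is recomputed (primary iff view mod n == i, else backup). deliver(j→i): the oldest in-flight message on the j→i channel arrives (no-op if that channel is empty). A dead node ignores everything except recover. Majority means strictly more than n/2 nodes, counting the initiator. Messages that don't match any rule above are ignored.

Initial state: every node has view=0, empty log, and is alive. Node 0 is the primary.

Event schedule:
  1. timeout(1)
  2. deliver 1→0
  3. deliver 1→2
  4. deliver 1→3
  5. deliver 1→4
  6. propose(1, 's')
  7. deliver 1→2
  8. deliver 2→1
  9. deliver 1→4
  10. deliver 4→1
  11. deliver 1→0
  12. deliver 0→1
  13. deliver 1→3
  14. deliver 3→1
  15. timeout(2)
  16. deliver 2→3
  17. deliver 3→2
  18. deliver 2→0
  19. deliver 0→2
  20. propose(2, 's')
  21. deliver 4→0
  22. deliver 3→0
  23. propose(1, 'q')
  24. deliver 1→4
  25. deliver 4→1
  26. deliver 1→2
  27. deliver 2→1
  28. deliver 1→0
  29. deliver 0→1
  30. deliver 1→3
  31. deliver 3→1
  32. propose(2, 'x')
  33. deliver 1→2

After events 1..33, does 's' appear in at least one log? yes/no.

yes

e1 timeout(1): 1[prim,v=1,-]
e2 deliver 1→0: 0[back,v=1,-]
e3 deliver 1→2: 2[back,v=1,-]
e4 deliver 1→3: 3[back,v=1,-]
e5 deliver 1→4: 4[back,v=1,-]
e6 propose(1,'s'): ·
e7 deliver 1→2: 2[back,v=1,s]
e8 deliver 2→1: ·
e9 deliver 1→4: 4[back,v=1,s]
e10 deliver 4→1: 1[prim,v=1,s]
e11 deliver 1→0: 0[back,v=1,s]
e12 deliver 0→1: ·
e13 deliver 1→3: 3[back,v=1,s]
e14 deliver 3→1: ·
e15 timeout(2): 2[prim,v=2,s]
e16 deliver 2→3: 3[back,v=2,s]
e17 deliver 3→2: ·
e18 deliver 2→0: 0[back,v=2,s]
e19 deliver 0→2: ·
e20 propose(2,'s'): ·
e21 deliver 4→0: ·
e22 deliver 3→0: ·
e23 propose(1,'q'): ·
e24 deliver 1→4: 4[back,v=1,s,q]
e25 deliver 4→1: ·
e26 deliver 1→2: ·
e27 deliver 2→1: 1[back,v=2,s]
e28 deliver 1→0: ·
e29 deliver 0→1: ·
e30 deliver 1→3: ·
e31 deliver 3→1: ·
e32 propose(2,'x'): ·
e33 deliver 1→2: ·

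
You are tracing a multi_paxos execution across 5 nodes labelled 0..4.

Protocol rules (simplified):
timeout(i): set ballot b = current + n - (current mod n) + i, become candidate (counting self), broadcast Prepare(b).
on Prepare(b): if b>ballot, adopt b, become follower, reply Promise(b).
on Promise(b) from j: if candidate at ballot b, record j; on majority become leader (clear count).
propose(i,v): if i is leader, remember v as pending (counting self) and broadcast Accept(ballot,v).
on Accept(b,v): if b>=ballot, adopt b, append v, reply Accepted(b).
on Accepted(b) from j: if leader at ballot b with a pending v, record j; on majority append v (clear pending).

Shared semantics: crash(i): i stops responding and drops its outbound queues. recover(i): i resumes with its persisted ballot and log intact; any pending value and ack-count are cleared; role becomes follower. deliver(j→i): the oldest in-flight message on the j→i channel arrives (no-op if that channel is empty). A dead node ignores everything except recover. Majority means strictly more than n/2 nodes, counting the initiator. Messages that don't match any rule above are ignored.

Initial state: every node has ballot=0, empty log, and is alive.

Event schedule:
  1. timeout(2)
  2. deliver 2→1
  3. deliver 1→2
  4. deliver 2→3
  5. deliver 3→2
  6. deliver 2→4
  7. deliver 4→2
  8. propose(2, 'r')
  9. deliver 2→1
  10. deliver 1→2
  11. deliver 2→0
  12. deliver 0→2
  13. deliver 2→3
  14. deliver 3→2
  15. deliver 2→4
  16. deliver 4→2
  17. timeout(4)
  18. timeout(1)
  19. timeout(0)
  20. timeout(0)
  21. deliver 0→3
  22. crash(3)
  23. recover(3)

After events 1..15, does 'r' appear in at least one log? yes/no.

after 1 — timeout(2): n2:cand/b7/[-]
after 2 — deliver 2→1: n1:foll/b7/[-]
after 3 — deliver 1→2: ·
after 4 — deliver 2→3: n3:foll/b7/[-]
after 5 — deliver 3→2: n2:lead/b7/[-]
after 6 — deliver 2→4: n4:foll/b7/[-]
after 7 — deliver 4→2: ·
after 8 — propose(2,'r'): ·
after 9 — deliver 2→1: n1:foll/b7/[r]
after 10 — deliver 1→2: ·
after 11 — deliver 2→0: n0:foll/b7/[-]
after 12 — deliver 0→2: ·
after 13 — deliver 2→3: n3:foll/b7/[r]
after 14 — deliver 3→2: n2:lead/b7/[r]
after 15 — deliver 2→4: n4:foll/b7/[r]

yes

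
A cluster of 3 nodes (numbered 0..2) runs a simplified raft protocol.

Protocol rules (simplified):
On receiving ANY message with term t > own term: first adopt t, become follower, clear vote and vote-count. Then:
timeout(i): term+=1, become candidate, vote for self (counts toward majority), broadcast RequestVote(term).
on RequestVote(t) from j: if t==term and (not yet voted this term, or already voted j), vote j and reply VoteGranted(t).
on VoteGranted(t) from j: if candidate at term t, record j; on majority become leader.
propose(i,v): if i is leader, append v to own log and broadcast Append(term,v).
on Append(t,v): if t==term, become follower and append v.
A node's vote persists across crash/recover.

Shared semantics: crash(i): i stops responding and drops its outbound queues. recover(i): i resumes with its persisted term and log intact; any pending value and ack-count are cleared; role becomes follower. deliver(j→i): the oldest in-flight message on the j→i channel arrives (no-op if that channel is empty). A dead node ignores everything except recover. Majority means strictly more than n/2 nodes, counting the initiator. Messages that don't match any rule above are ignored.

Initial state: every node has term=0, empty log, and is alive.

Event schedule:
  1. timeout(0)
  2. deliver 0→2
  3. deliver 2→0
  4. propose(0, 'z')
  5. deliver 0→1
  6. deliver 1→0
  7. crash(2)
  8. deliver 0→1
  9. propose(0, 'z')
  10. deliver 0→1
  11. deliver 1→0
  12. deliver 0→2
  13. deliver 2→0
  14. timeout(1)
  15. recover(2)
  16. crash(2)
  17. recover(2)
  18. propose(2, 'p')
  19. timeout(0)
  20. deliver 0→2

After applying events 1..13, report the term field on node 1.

1

after 1 — timeout(0): n0:cand/t1/[-]
after 2 — deliver 0→2: n2:foll/t1/[-]
after 3 — deliver 2→0: n0:lead/t1/[-]
after 4 — propose(0,'z'): n0:lead/t1/[z]
after 5 — deliver 0→1: n1:foll/t1/[-]
after 6 — deliver 1→0: ·
after 7 — crash(2): n2:✗foll/t1/[-]
after 8 — deliver 0→1: n1:foll/t1/[z]
after 9 — propose(0,'z'): n0:lead/t1/[z,z]
after 10 — deliver 0→1: n1:foll/t1/[z,z]
after 11 — deliver 1→0: ·
after 12 — deliver 0→2: ·
after 13 — deliver 2→0: ·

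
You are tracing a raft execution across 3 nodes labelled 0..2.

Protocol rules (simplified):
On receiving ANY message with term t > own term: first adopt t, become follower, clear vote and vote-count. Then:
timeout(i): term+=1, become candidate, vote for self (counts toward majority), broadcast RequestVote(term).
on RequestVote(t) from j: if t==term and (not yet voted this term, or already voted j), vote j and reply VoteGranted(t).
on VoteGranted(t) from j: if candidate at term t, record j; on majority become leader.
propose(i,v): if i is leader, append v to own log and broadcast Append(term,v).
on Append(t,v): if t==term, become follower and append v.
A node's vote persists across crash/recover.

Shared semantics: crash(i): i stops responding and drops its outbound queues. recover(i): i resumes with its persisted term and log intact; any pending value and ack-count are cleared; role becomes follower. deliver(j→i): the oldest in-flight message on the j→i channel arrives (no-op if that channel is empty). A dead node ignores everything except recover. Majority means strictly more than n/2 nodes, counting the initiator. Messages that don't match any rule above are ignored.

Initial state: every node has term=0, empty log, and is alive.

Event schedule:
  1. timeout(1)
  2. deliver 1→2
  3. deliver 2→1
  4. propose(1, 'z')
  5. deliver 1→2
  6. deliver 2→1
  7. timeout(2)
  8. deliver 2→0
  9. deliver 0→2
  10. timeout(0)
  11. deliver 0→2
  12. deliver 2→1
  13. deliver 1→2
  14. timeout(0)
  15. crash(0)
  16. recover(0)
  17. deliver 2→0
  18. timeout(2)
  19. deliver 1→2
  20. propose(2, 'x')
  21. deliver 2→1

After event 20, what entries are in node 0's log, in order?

empty

step 1 timeout(1): 1={cand,t=1,log=-}
step 2 deliver 1→2: 2={foll,t=1,log=-}
step 3 deliver 2→1: 1={lead,t=1,log=-}
step 4 propose(1,'z'): 1={lead,t=1,log=z}
step 5 deliver 1→2: 2={foll,t=1,log=z}
step 6 deliver 2→1: —
step 7 timeout(2): 2={cand,t=2,log=z}
step 8 deliver 2→0: 0={foll,t=2,log=-}
step 9 deliver 0→2: 2={lead,t=2,log=z}
step 10 timeout(0): 0={cand,t=3,log=-}
step 11 deliver 0→2: 2={foll,t=3,log=z}
step 12 deliver 2→1: 1={foll,t=2,log=z}
step 13 deliver 1→2: —
step 14 timeout(0): 0={cand,t=4,log=-}
step 15 crash(0): 0={✗cand,t=4,log=-}
step 16 recover(0): 0={foll,t=4,log=-}
step 17 deliver 2→0: —
step 18 timeout(2): 2={cand,t=4,log=z}
step 19 deliver 1→2: —
step 20 propose(2,'x'): —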